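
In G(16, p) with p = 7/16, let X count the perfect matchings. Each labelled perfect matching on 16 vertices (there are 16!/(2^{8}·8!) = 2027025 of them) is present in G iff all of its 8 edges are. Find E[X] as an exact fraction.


K_16 has 16!/(2^{8}·8!) = 2027025 labelled perfect matchings.
For each such perfect matching H, let X_H = 1 if all 8 edges of H are present in G. Then P[X_H = 1] = p^{8} = (7/16)^{8} = 5764801/4294967296.
Summing the indicators: E[X] = Σ_H E[X_H] = 2027025 · p^{8} = 2027025 · 5764801/4294967296 = 11685395747025/4294967296.
Numerically: E[X] ≈ 2.72e+03.

E[X] = 2027025 · (7/16)^{8} = 11685395747025/4294967296 ≈ 2.72e+03.


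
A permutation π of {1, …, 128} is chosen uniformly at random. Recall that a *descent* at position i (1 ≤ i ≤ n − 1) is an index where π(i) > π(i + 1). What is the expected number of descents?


Write X = Σ X_I over i = 1, …, 127, with X_I the indicator of one descent.
There are 127 indicators.
For each fixed i, the pair (π(i), π(i+1)) is a uniformly random ordered pair of distinct values from {1, …, 128}; by symmetry P[π(i) > π(i+1)] = 1/2.
By linearity: E[X] = 127 · (1/2) = (128 − 1) · (1/2) = 127/2 ≈ 63.500.

E[X] = 127/2 = 63.500.


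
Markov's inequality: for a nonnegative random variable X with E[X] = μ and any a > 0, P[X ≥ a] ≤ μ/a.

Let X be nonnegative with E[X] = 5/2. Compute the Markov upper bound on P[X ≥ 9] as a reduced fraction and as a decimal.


μ = E[X] = 5/2, a = 9.
Markov: P[X ≥ 9] ≤ μ/a = (5/2)/9 = 5/18.
Numerically: ≈ 0.278.
(Since a = 9 > μ = 2.500, the bound 5/18 is < 1 and informative.)

P[X ≥ 9] ≤ 5/18 ≈ 0.278.


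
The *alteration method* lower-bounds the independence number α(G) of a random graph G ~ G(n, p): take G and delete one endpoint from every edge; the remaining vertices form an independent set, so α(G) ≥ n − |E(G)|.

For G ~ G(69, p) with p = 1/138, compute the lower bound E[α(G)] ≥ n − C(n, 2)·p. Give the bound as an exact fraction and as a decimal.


E[|E(G)|] = C(69, 2)·p = 2346 · (1/138) = 17.
E[α(G)] ≥ n − E[|E(G)|] = 69 − 17 = 52.
Numerically: ≈ 52.0000.
(This is only a lower bound; the true E[α(G)] may be larger.)

E[α(G)] ≥ 52 ≈ 52.0000.


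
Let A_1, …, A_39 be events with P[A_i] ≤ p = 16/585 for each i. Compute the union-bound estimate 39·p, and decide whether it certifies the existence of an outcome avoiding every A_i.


Union bound: P[∪_{i=1}^{39} A_i] ≤ Σ_i P[A_i] ≤ 39·p = 39·(16/585) = 16/15.
Numerically: 16/15 ≈ 1.066667.
Is 16/15 < 1? NO.
Since the bound 16/15 is ≥ 1, the union bound is uninformative here; it does NOT by itself certify existence.

39·p = 16/15 ≈ 1.066667; existence NOT certified by the union bound.


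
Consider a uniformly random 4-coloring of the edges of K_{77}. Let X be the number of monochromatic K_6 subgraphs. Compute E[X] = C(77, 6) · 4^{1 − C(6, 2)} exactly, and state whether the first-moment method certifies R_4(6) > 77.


E[X] = C(77, 6) · 4^{1 − 15} = 237093780 · 4^{−14} = 237093780/268435456.
As a reduced fraction: E[X] = 59273445/67108864 ≈ 0.8832.
Is E[X] < 1? YES.
Since E[X] < 1, there exists a 4-coloring of K_{77} with no monochromatic K_6; hence R_4(6) > 77.

E[X] = 59273445/67108864 ≈ 0.8832; E[X] < 1, so R_4(6) > 77.


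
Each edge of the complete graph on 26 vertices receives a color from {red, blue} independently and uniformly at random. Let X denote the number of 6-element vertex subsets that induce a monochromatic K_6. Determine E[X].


Let X = Σ_S X_S over the C(26, 6) = 230230 subsets S of size 6, where X_S = 1 if the K_6 on S is monochromatic.
For a fixed S, the K_6 on S has C(6, 2) = 15 edges. P[all 15 edges red] = (1/2)^15, and likewise for blue, so P[monochromatic] = 2·(1/2)^15 = 2^{1 − 15} = 1/16384.
By linearity of expectation: E[X] = C(26, 6) · 2^{1 − 15} = 230230 · 1/16384 = 115115/8192.
Numerically: E[X] ≈ 14.0521.

E[X] = C(26,6)·2^(1−C(6,2)) = 115115/8192 ≈ 14.0521.


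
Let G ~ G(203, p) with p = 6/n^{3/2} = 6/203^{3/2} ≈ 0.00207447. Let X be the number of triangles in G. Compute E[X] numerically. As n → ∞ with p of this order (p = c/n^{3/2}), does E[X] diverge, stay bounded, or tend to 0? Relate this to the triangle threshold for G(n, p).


Number of potential triangles: C(203, 3) = 1373701.
Each occurs with probability p³ ≈ (0.00207447)³ ≈ 8.92732983e-09.
By linearity: E[X] = C(203, 3)·p³ ≈ 1373701 · 8.92732983e-09 ≈ 0.012263.
Since α = 3/2 > 1, p = c/n^{3/2} = o(1/n) is below the triangle threshold p ~ 1/n. Asymptotically E[X] ~ (c³/6)·n^{3(1−α)} = (6³/6)·n^{-1.5} → 0, so by Markov's inequality G has no triangles w.h.p.

E[X] ≈ 0.012263; in regime p = Θ(1/n^{3/2}) E[X] tends to 0 (below the triangle threshold p ~ 1/n).


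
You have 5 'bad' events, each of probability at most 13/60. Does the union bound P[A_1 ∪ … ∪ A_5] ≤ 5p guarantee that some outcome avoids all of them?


Union bound: P[∪_{i=1}^{5} A_i] ≤ Σ_i P[A_i] ≤ 5·p = 5·(13/60) = 13/12.
Numerically: 13/12 ≈ 1.083333.
Is 13/12 < 1? NO.
Since the bound 13/12 is ≥ 1, the union bound is uninformative here; it does NOT by itself certify existence.

5·p = 13/12 ≈ 1.083333; existence NOT certified by the union bound.


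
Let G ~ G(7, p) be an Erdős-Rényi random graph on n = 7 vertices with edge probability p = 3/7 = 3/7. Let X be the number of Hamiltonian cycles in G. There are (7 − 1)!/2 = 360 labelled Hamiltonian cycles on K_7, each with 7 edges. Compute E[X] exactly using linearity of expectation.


K_7 has (7 − 1)!/2 = 360 labelled Hamiltonian cycles.
For each such Hamiltonian cycle H, let X_H = 1 if all 7 edges of H are present in G. Then P[X_H = 1] = p^{7} = (3/7)^{7} = 2187/823543.
By linearity of expectation: E[X] = Σ_H E[X_H] = 360 · p^{7} = 360 · 2187/823543 = 787320/823543.
Numerically: E[X] ≈ 0.956.

E[X] = 360 · (3/7)^{7} = 787320/823543 ≈ 0.956.


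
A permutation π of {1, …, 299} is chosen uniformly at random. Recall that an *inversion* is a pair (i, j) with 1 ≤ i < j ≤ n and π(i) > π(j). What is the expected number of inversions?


Write X = Σ X_I over the C(299, 2) = 44551 pairs i < j, with X_I the indicator of one inversion.
There are 44551 indicators.
For each fixed pair i < j, the values π(i) and π(j) are two distinct elements of {1, …, 299} in uniformly random order; by symmetry P[π(i) > π(j)] = 1/2.
By linearity: E[X] = 44551 · (1/2) = C(299, 2) · (1/2) = 44551/2 = 44551/2 ≈ 22275.500.

E[X] = 44551/2 = 22275.500.


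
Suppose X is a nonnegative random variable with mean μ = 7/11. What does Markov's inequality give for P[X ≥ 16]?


μ = E[X] = 7/11, a = 16.
Markov: P[X ≥ 16] ≤ μ/a = (7/11)/16 = 7/176.
Numerically: ≈ 0.0398.
(Since a = 16 > μ = 0.6364, the bound 7/176 is < 1 and informative.)

P[X ≥ 16] ≤ 7/176 ≈ 0.0398.


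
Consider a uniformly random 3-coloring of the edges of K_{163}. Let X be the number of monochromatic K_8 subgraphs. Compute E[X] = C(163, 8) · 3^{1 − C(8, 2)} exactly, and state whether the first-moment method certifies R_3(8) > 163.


E[X] = C(163, 8) · 3^{1 − 28} = 10380216608892 · 3^{−27} = 10380216608892/7625597484987.
As a reduced fraction: E[X] = 128150822332/94143178827 ≈ 1.3612.
Is E[X] < 1? NO.
Since E[X] ≥ 1, the first-moment bound is inconclusive at n = 163; it does NOT by itself certify R_3(8) > 163.

E[X] = 128150822332/94143178827 ≈ 1.3612; E[X] ≥ 1; first-moment method inconclusive here.


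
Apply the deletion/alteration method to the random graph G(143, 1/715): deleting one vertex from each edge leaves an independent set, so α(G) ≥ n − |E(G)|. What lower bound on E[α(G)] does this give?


E[|E(G)|] = C(143, 2)·p = 10153 · (1/715) = 71/5.
E[α(G)] ≥ n − E[|E(G)|] = 143 − 71/5 = 644/5.
Numerically: ≈ 128.800000.
(This is only a lower bound; the true E[α(G)] may be larger.)

E[α(G)] ≥ 644/5 ≈ 128.800000.


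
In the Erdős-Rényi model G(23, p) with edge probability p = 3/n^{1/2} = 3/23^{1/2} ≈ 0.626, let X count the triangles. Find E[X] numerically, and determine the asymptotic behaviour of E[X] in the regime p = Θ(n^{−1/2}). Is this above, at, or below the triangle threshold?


Number of potential triangles: C(23, 3) = 1771.
Each occurs with probability p³ ≈ (0.626)³ ≈ 2.44778e-01.
By linearity: E[X] = C(23, 3)·p³ ≈ 1771 · 2.44778e-01 ≈ 433.501.
Since α = 1/2 < 1, p = c/n^{1/2} ≫ 1/n is above the triangle threshold p ~ 1/n. Asymptotically E[X] ~ (c³/6)·n^{3(1−α)} = (3³/6)·n^{1.5} → ∞; triangles are abundant w.h.p.

E[X] ≈ 433.501; in regime p = Θ(1/n^{1/2}) E[X] diverges (above the triangle threshold p ~ 1/n).


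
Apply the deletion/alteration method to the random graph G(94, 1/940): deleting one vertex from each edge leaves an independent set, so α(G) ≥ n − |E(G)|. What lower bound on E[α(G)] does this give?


E[|E(G)|] = C(94, 2)·p = 4371 · (1/940) = 93/20.
E[α(G)] ≥ n − E[|E(G)|] = 94 − 93/20 = 1787/20.
Numerically: ≈ 89.3500.
(This is only a lower bound; the true E[α(G)] may be larger.)

E[α(G)] ≥ 1787/20 ≈ 89.3500.


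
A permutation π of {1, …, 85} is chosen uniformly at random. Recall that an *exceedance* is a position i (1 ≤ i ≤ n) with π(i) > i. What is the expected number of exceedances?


Write X = Σ_{i=1}^{85} X_i, where X_i = 1_{π(i) > i}.
For each fixed i, π(i) is uniform over {1, …, 85} (marginal of a uniform permutation), so P[π(i) > i] = (n − i)/n. Summing: Σ_{i=1}^{85} (n − i)/n = (0 + 1 + … + 84)/85 = 85(85 − 1)/(2·85) = (85 − 1)/2.
Hence E[X] = Σ_{i=1}^{85} (85 − i)/85 = 42 ≈ 42.00000.

E[X] = 42 = 42.00000.


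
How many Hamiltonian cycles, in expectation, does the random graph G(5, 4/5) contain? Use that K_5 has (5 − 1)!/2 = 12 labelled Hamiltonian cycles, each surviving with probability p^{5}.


K_5 has (5 − 1)!/2 = 12 labelled Hamiltonian cycles.
For each such Hamiltonian cycle H, let X_H = 1 if all 5 edges of H are present in G. Then P[X_H = 1] = p^{5} = (4/5)^{5} = 1024/3125.
By linearity: E[X] = Σ_H E[X_H] = 12 · p^{5} = 12 · 1024/3125 = 12288/3125.
Numerically: E[X] ≈ 3.93216.

E[X] = 12 · (4/5)^{5} = 12288/3125 ≈ 3.93216.


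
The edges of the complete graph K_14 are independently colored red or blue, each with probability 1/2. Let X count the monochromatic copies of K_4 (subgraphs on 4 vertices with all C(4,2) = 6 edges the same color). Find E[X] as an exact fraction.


Let X = Σ_S X_S over the C(14, 4) = 1001 subsets S of size 4, where X_S = 1 if the K_4 on S is monochromatic.
For a fixed S, the K_4 on S has C(4, 2) = 6 edges. P[all 6 edges red] = (1/2)^6, and likewise for blue, so P[monochromatic] = 2·(1/2)^6 = 2^{1 − 6} = 1/32.
Summing: E[X] = C(14, 4) · 2^{1 − 6} = 1001 · 1/32 = 1001/32.
Numerically: E[X] ≈ 31.281250.

E[X] = C(14,4)·2^(1−C(4,2)) = 1001/32 ≈ 31.281250.


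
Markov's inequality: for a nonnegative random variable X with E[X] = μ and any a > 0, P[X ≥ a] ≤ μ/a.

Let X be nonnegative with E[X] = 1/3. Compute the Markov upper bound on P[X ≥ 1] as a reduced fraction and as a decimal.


μ = E[X] = 1/3, a = 1.
Markov: P[X ≥ 1] ≤ μ/a = (1/3)/1 = 1/3.
Numerically: ≈ 0.333.
(Since a = 1 > μ = 0.333, the bound 1/3 is < 1 and informative.)

P[X ≥ 1] ≤ 1/3 ≈ 0.333.


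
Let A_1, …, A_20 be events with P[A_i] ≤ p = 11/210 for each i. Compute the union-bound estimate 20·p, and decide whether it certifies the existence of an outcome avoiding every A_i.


Union bound: P[∪_{i=1}^{20} A_i] ≤ Σ_i P[A_i] ≤ 20·p = 20·(11/210) = 22/21.
Numerically: 22/21 ≈ 1.0476190.
Is 22/21 < 1? NO.
Since the bound 22/21 is ≥ 1, the union bound is uninformative here; it does NOT by itself certify existence.

20·p = 22/21 ≈ 1.0476190; existence NOT certified by the union bound.


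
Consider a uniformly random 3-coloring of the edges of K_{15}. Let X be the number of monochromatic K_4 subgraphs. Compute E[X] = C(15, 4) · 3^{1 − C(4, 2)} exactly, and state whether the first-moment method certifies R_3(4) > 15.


E[X] = C(15, 4) · 3^{1 − 6} = 1365 · 3^{−5} = 1365/243.
As a reduced fraction: E[X] = 455/81 ≈ 5.61728.
Is E[X] < 1? NO.
Since E[X] ≥ 1, the first-moment bound is inconclusive at n = 15; it does NOT by itself certify R_3(4) > 15.

E[X] = 455/81 ≈ 5.61728; E[X] ≥ 1; first-moment method inconclusive here.


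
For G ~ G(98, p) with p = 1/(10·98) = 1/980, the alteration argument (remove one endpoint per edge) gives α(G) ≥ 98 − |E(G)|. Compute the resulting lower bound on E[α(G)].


E[|E(G)|] = C(98, 2)·p = 4753 · (1/980) = 97/20.
E[α(G)] ≥ n − E[|E(G)|] = 98 − 97/20 = 1863/20.
Numerically: ≈ 93.150.
(This is only a lower bound; the true E[α(G)] may be larger.)

E[α(G)] ≥ 1863/20 ≈ 93.150.


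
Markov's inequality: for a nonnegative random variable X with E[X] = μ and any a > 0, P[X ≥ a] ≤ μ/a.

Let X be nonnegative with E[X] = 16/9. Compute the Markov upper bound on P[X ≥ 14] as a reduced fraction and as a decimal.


μ = E[X] = 16/9, a = 14.
Markov: P[X ≥ 14] ≤ μ/a = (16/9)/14 = 8/63.
Numerically: ≈ 0.126984.
(Since a = 14 > μ = 1.777778, the bound 8/63 is < 1 and informative.)

P[X ≥ 14] ≤ 8/63 ≈ 0.126984.


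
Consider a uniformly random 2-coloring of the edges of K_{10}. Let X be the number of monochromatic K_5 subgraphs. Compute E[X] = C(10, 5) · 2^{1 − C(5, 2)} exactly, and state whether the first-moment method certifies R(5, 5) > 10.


E[X] = C(10, 5) · 2^{1 − 10} = 252 · 2^{−9} = 252/512.
As a reduced fraction: E[X] = 63/128 ≈ 0.49219.
Is E[X] < 1? YES.
Since E[X] < 1, there exists a 2-coloring of K_{10} with no monochromatic K_5; hence R(5, 5) > 10.

E[X] = 63/128 ≈ 0.49219; E[X] < 1, so R(5, 5) > 10.


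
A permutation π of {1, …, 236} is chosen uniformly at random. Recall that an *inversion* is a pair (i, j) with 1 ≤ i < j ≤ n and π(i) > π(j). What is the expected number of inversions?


Write X = Σ X_I over the C(236, 2) = 27730 pairs i < j, with X_I the indicator of one inversion.
There are 27730 indicators.
For each fixed pair i < j, the values π(i) and π(j) are two distinct elements of {1, …, 236} in uniformly random order; by symmetry P[π(i) > π(j)] = 1/2.
By linearity: E[X] = 27730 · (1/2) = C(236, 2) · (1/2) = 27730/2 = 13865 ≈ 13865.000.

E[X] = 13865 = 13865.000.


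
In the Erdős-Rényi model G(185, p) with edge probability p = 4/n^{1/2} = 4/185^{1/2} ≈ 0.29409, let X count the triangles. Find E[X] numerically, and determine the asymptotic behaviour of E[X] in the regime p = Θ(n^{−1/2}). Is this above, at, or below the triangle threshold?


Number of potential triangles: C(185, 3) = 1038220.
Each occurs with probability p³ ≈ (0.29409)³ ≈ 2.5434452e-02.
By linearity: E[X] = C(185, 3)·p³ ≈ 1038220 · 2.5434452e-02 ≈ 26406.55654.
Since α = 1/2 < 1, p = c/n^{1/2} ≫ 1/n is above the triangle threshold p ~ 1/n. Asymptotically E[X] ~ (c³/6)·n^{3(1−α)} = (4³/6)·n^{1.5} → ∞; triangles are abundant w.h.p.

E[X] ≈ 26406.55654; in regime p = Θ(1/n^{1/2}) E[X] diverges (above the triangle threshold p ~ 1/n).


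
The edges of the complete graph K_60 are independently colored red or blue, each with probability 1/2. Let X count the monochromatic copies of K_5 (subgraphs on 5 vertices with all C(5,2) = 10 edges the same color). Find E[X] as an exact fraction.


Let X = Σ_S X_S over the C(60, 5) = 5461512 subsets S of size 5, where X_S = 1 if the K_5 on S is monochromatic.
For a fixed S, the K_5 on S has C(5, 2) = 10 edges. P[all 10 edges red] = (1/2)^10, and likewise for blue, so P[monochromatic] = 2·(1/2)^10 = 2^{1 − 10} = 1/512.
Summing: E[X] = C(60, 5) · 2^{1 − 10} = 5461512 · 1/512 = 682689/64.
Numerically: E[X] ≈ 10667.0156.

E[X] = C(60,5)·2^(1−C(5,2)) = 682689/64 ≈ 10667.0156.


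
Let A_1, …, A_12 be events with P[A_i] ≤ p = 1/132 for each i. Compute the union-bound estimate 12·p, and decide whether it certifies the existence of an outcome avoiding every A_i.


Union bound: P[∪_{i=1}^{12} A_i] ≤ Σ_i P[A_i] ≤ 12·p = 12·(1/132) = 1/11.
Numerically: 1/11 ≈ 0.09091.
Is 1/11 < 1? YES.
Since P[∪ A_i] ≤ 1/11 < 1, the complement has P[∩ A_i^c] ≥ 1 − 1/11 = 10/11 > 0, so some outcome avoids every A_i.

12·p = 1/11 ≈ 0.09091; existence CERTIFIED by the union bound.


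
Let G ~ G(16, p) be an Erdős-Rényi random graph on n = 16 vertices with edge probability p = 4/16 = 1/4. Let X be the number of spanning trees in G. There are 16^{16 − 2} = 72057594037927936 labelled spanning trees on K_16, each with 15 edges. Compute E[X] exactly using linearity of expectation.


K_16 has 16^{16 − 2} = 72057594037927936 labelled spanning trees.
For each such spanning tree H, let X_H = 1 if all 15 edges of H are present in G. Then P[X_H = 1] = p^{15} = (1/4)^{15} = 1/1073741824.
By linearity: E[X] = Σ_H E[X_H] = 72057594037927936 · p^{15} = 72057594037927936 · 1/1073741824 = 67108864.
Numerically: E[X] ≈ 6.7109e+07.

E[X] = 72057594037927936 · (1/4)^{15} = 67108864 ≈ 6.7109e+07.


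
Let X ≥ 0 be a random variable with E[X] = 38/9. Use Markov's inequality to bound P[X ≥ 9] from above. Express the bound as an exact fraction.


μ = E[X] = 38/9, a = 9.
Markov: P[X ≥ 9] ≤ μ/a = (38/9)/9 = 38/81.
Numerically: ≈ 0.469136.
(Since a = 9 > μ = 4.222222, the bound 38/81 is < 1 and informative.)

P[X ≥ 9] ≤ 38/81 ≈ 0.469136.


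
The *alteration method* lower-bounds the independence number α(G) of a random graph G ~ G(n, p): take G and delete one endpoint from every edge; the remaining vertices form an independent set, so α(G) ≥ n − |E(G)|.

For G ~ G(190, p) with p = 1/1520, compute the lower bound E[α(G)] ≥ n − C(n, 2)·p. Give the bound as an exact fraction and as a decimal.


E[|E(G)|] = C(190, 2)·p = 17955 · (1/1520) = 189/16.
E[α(G)] ≥ n − E[|E(G)|] = 190 − 189/16 = 2851/16.
Numerically: ≈ 178.18750.
(This is only a lower bound; the true E[α(G)] may be larger.)

E[α(G)] ≥ 2851/16 ≈ 178.18750.


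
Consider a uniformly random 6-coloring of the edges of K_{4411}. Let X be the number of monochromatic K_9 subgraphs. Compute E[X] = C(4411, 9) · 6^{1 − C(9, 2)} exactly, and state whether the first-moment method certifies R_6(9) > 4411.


E[X] = C(4411, 9) · 6^{1 − 36} = 1727920475134582415883601405 · 6^{−35} = 1727920475134582415883601405/1719070799748422591028658176.
As a reduced fraction: E[X] = 1727920475134582415883601405/1719070799748422591028658176 ≈ 1.005148.
Is E[X] < 1? NO.
Since E[X] ≥ 1, the first-moment bound is inconclusive at n = 4411; it does NOT by itself certify R_6(9) > 4411.

E[X] = 1727920475134582415883601405/1719070799748422591028658176 ≈ 1.005148; E[X] ≥ 1; first-moment method inconclusive here.


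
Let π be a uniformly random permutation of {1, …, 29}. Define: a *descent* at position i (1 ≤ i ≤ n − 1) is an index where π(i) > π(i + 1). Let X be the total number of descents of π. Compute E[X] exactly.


Write X = Σ X_I over i = 1, …, 28, with X_I the indicator of one descent.
There are 28 indicators.
For each fixed i, the pair (π(i), π(i+1)) is a uniformly random ordered pair of distinct values from {1, …, 29}; by symmetry P[π(i) > π(i+1)] = 1/2.
By linearity: E[X] = 28 · (1/2) = (29 − 1) · (1/2) = 14 ≈ 14.0000.

E[X] = 14 = 14.0000.


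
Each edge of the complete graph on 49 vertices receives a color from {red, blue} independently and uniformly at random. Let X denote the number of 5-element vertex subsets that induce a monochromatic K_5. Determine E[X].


Let X = Σ_S X_S over the C(49, 5) = 1906884 subsets S of size 5, where X_S = 1 if the K_5 on S is monochromatic.
For a fixed S, the K_5 on S has C(5, 2) = 10 edges. P[all 10 edges red] = (1/2)^10, and likewise for blue, so P[monochromatic] = 2·(1/2)^10 = 2^{1 − 10} = 1/512.
Summing: E[X] = C(49, 5) · 2^{1 − 10} = 1906884 · 1/512 = 476721/128.
Numerically: E[X] ≈ 3724.383.

E[X] = C(49,5)·2^(1−C(5,2)) = 476721/128 ≈ 3724.383.


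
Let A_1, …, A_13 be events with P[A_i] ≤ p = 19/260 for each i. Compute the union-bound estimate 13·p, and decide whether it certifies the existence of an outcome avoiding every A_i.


Union bound: P[∪_{i=1}^{13} A_i] ≤ Σ_i P[A_i] ≤ 13·p = 13·(19/260) = 19/20.
Numerically: 19/20 ≈ 0.950000.
Is 19/20 < 1? YES.
Since P[∪ A_i] ≤ 19/20 < 1, the complement has P[∩ A_i^c] ≥ 1 − 19/20 = 1/20 > 0, so some outcome avoids every A_i.

13·p = 19/20 ≈ 0.950000; existence CERTIFIED by the union bound.


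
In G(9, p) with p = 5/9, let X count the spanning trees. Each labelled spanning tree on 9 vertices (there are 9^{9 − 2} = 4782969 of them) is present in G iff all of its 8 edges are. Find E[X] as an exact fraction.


K_9 has 9^{9 − 2} = 4782969 labelled spanning trees.
For each such spanning tree H, let X_H = 1 if all 8 edges of H are present in G. Then P[X_H = 1] = p^{8} = (5/9)^{8} = 390625/43046721.
By linearity: E[X] = Σ_H E[X_H] = 4782969 · p^{8} = 4782969 · 390625/43046721 = 390625/9.
Numerically: E[X] ≈ 4.34e+04.

E[X] = 4782969 · (5/9)^{8} = 390625/9 ≈ 4.34e+04.


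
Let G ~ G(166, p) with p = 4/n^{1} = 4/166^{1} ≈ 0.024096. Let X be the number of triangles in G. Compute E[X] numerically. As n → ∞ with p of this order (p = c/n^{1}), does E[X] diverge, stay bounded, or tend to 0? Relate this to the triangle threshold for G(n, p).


Number of potential triangles: C(166, 3) = 748660.
Each occurs with probability p³ ≈ (0.024096)³ ≈ 1.3991224e-05.
By linearity: E[X] = C(166, 3)·p³ ≈ 748660 · 1.3991224e-05 ≈ 10.47467.
Here α = 1, so p = 4/n is exactly at the triangle threshold p ~ 1/n. Asymptotically E[X] → c³/6 = 4³/6 = 32/3 ≈ 10.66667, a bounded constant. In this regime the triangle count is asymptotically Poisson(c³/6).

E[X] ≈ 10.47467; in regime p = Θ(1/n^{1}) E[X] stays bounded (at the triangle threshold p ~ 1/n).


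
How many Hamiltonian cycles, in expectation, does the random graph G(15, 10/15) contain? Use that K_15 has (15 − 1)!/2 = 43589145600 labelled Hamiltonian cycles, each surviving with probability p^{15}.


K_15 has (15 − 1)!/2 = 43589145600 labelled Hamiltonian cycles.
For each such Hamiltonian cycle H, let X_H = 1 if all 15 edges of H are present in G. Then P[X_H = 1] = p^{15} = (2/3)^{15} = 32768/14348907.
Summing the indicators: E[X] = Σ_H E[X_H] = 43589145600 · p^{15} = 43589145600 · 32768/14348907 = 5877897625600/59049.
Numerically: E[X] ≈ 9.954e+07.

E[X] = 43589145600 · (2/3)^{15} = 5877897625600/59049 ≈ 9.954e+07.


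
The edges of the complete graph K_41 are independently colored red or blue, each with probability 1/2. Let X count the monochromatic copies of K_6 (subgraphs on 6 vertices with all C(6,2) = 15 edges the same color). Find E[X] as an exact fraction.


Let X = Σ_S X_S over the C(41, 6) = 4496388 subsets S of size 6, where X_S = 1 if the K_6 on S is monochromatic.
For a fixed S, the K_6 on S has C(6, 2) = 15 edges. P[all 15 edges red] = (1/2)^15, and likewise for blue, so P[monochromatic] = 2·(1/2)^15 = 2^{1 − 15} = 1/16384.
By linearity: E[X] = C(41, 6) · 2^{1 − 15} = 4496388 · 1/16384 = 1124097/4096.
Numerically: E[X] ≈ 274.43774.

E[X] = C(41,6)·2^(1−C(6,2)) = 1124097/4096 ≈ 274.43774.


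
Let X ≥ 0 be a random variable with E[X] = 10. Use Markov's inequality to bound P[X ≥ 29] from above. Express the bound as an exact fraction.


μ = E[X] = 10, a = 29.
Markov: P[X ≥ 29] ≤ μ/a = (10)/29 = 10/29.
Numerically: ≈ 0.345.
(Since a = 29 > μ = 10.000, the bound 10/29 is < 1 and informative.)

P[X ≥ 29] ≤ 10/29 ≈ 0.345.


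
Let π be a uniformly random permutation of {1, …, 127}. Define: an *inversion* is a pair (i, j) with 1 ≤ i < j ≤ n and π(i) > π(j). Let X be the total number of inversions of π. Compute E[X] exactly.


Write X = Σ X_I over the C(127, 2) = 8001 pairs i < j, with X_I the indicator of one inversion.
There are 8001 indicators.
For each fixed pair i < j, the values π(i) and π(j) are two distinct elements of {1, …, 127} in uniformly random order; by symmetry P[π(i) > π(j)] = 1/2.
By linearity: E[X] = 8001 · (1/2) = C(127, 2) · (1/2) = 8001/2 = 8001/2 ≈ 4000.500000.

E[X] = 8001/2 = 4000.500000.


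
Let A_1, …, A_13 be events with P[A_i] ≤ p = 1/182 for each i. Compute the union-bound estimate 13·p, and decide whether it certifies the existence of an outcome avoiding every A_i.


Union bound: P[∪_{i=1}^{13} A_i] ≤ Σ_i P[A_i] ≤ 13·p = 13·(1/182) = 1/14.
Numerically: 1/14 ≈ 0.071.
Is 1/14 < 1? YES.
Since P[∪ A_i] ≤ 1/14 < 1, the complement has P[∩ A_i^c] ≥ 1 − 1/14 = 13/14 > 0, so some outcome avoids every A_i.

13·p = 1/14 ≈ 0.071; existence CERTIFIED by the union bound.


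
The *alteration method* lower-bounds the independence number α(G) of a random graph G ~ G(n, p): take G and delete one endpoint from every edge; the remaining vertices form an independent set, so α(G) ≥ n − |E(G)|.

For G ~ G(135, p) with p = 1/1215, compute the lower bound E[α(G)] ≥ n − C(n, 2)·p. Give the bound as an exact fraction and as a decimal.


E[|E(G)|] = C(135, 2)·p = 9045 · (1/1215) = 67/9.
E[α(G)] ≥ n − E[|E(G)|] = 135 − 67/9 = 1148/9.
Numerically: ≈ 127.55556.
(This is only a lower bound; the true E[α(G)] may be larger.)

E[α(G)] ≥ 1148/9 ≈ 127.55556.


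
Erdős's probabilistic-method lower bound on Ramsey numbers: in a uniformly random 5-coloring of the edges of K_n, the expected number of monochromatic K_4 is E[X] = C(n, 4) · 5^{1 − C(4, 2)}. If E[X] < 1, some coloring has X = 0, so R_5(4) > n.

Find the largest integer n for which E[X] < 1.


We need C(n, 4) · 5^{1 − 6} < 1, i.e. C(n, 4) < 5^{6 − 1} = 3125.
Check values of n near the boundary:
  n = 14: C(14, 4) = 1001; 1001 < 3125? YES
  n = 15: C(15, 4) = 1365; 1365 < 3125? YES
  n = 16: C(16, 4) = 1820; 1820 < 3125? YES
  n = 17: C(17, 4) = 2380; 2380 < 3125? YES
  n = 18: C(18, 4) = 3060; 3060 < 3125? YES
  n = 19: C(19, 4) = 3876; 3876 < 3125? NO
  n = 20: C(20, 4) = 4845; 4845 < 3125? NO
The largest n with C(n, 4) < 3125 is n = 18 (where E[X] = 612/625 ≈ 0.9792000). Hence R_5(4) > 18, i.e. R_5(4) ≥ 19.

Largest n = 18; hence R_5(4) > 18.


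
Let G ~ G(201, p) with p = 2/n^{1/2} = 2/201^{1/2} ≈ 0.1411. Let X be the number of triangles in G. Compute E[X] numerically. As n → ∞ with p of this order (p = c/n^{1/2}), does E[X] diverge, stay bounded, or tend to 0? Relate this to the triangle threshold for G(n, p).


Number of potential triangles: C(201, 3) = 1333300.
Each occurs with probability p³ ≈ (0.1411)³ ≈ 2.807346e-03.
By linearity: E[X] = C(201, 3)·p³ ≈ 1333300 · 2.807346e-03 ≈ 3743.0341.
Since α = 1/2 < 1, p = c/n^{1/2} ≫ 1/n is above the triangle threshold p ~ 1/n. Asymptotically E[X] ~ (c³/6)·n^{3(1−α)} = (2³/6)·n^{1.5} → ∞; triangles are abundant w.h.p.

E[X] ≈ 3743.0341; in regime p = Θ(1/n^{1/2}) E[X] diverges (above the triangle threshold p ~ 1/n).


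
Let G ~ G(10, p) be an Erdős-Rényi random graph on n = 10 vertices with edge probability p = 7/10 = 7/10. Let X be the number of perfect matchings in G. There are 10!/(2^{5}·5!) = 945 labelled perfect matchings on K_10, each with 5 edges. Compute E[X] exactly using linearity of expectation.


K_10 has 10!/(2^{5}·5!) = 945 labelled perfect matchings.
For each such perfect matching H, let X_H = 1 if all 5 edges of H are present in G. Then P[X_H = 1] = p^{5} = (7/10)^{5} = 16807/100000.
By linearity: E[X] = Σ_H E[X_H] = 945 · p^{5} = 945 · 16807/100000 = 3176523/20000.
Numerically: E[X] ≈ 159.

E[X] = 945 · (7/10)^{5} = 3176523/20000 ≈ 159.


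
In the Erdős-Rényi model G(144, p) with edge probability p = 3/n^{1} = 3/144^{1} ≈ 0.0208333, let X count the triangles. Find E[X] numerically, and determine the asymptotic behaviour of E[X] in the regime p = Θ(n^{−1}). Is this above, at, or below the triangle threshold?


Number of potential triangles: C(144, 3) = 487344.
Each occurs with probability p³ ≈ (0.0208333)³ ≈ 9.04224537e-06.
By linearity: E[X] = C(144, 3)·p³ ≈ 487344 · 9.04224537e-06 ≈ 4.406684.
Here α = 1, so p = 3/n is exactly at the triangle threshold p ~ 1/n. Asymptotically E[X] → c³/6 = 3³/6 = 9/2 ≈ 4.500000, a bounded constant. In this regime the triangle count is asymptotically Poisson(c³/6).

E[X] ≈ 4.406684; in regime p = Θ(1/n^{1}) E[X] stays bounded (at the triangle threshold p ~ 1/n).


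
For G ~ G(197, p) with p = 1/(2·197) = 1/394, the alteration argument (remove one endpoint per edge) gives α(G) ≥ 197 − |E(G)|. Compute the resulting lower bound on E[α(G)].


E[|E(G)|] = C(197, 2)·p = 19306 · (1/394) = 49.
E[α(G)] ≥ n − E[|E(G)|] = 197 − 49 = 148.
Numerically: ≈ 148.000.
(This is only a lower bound; the true E[α(G)] may be larger.)

E[α(G)] ≥ 148 ≈ 148.000.


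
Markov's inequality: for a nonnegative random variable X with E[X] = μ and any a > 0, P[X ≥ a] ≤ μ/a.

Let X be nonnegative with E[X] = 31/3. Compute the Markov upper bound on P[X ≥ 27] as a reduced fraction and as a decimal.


μ = E[X] = 31/3, a = 27.
Markov: P[X ≥ 27] ≤ μ/a = (31/3)/27 = 31/81.
Numerically: ≈ 0.383.
(Since a = 27 > μ = 10.333, the bound 31/81 is < 1 and informative.)

P[X ≥ 27] ≤ 31/81 ≈ 0.383.


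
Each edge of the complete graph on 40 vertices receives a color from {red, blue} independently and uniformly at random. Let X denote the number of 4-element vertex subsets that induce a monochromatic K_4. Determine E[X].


Let X = Σ_S X_S over the C(40, 4) = 91390 subsets S of size 4, where X_S = 1 if the K_4 on S is monochromatic.
For a fixed S, the K_4 on S has C(4, 2) = 6 edges. P[all 6 edges red] = (1/2)^6, and likewise for blue, so P[monochromatic] = 2·(1/2)^6 = 2^{1 − 6} = 1/32.
Summing: E[X] = C(40, 4) · 2^{1 − 6} = 91390 · 1/32 = 45695/16.
Numerically: E[X] ≈ 2855.938.

E[X] = C(40,4)·2^(1−C(4,2)) = 45695/16 ≈ 2855.938.


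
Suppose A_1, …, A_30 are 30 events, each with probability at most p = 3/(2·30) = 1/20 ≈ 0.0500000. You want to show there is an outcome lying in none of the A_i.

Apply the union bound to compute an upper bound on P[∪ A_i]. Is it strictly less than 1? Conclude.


Union bound: P[∪_{i=1}^{30} A_i] ≤ Σ_i P[A_i] ≤ 30·p = 30·(1/20) = 3/2.
Numerically: 3/2 ≈ 1.5000000.
Is 3/2 < 1? NO.
Since the bound 3/2 is ≥ 1, the union bound is uninformative here; it does NOT by itself certify existence.

30·p = 3/2 ≈ 1.5000000; existence NOT certified by the union bound.


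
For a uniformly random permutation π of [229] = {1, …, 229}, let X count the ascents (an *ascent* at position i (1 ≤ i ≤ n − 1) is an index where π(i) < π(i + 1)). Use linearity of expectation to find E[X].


Write X = Σ X_I over i = 1, …, 228, with X_I the indicator of one ascent.
There are 228 indicators.
For each fixed i, the pair (π(i), π(i+1)) is a uniformly random ordered pair of distinct values from {1, …, 229}; by symmetry P[π(i) < π(i+1)] = 1/2.
By linearity: E[X] = 228 · (1/2) = (229 − 1) · (1/2) = 114 ≈ 114.000.

E[X] = 114 = 114.000.


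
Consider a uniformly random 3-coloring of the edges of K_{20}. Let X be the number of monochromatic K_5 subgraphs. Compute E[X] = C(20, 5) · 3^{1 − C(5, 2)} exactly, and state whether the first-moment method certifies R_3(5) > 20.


E[X] = C(20, 5) · 3^{1 − 10} = 15504 · 3^{−9} = 15504/19683.
As a reduced fraction: E[X] = 5168/6561 ≈ 0.7876848.
Is E[X] < 1? YES.
Since E[X] < 1, there exists a 3-coloring of K_{20} with no monochromatic K_5; hence R_3(5) > 20.

E[X] = 5168/6561 ≈ 0.7876848; E[X] < 1, so R_3(5) > 20.


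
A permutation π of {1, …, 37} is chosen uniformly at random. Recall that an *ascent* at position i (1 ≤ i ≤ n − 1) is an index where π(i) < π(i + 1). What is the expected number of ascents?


Write X = Σ X_I over i = 1, …, 36, with X_I the indicator of one ascent.
There are 36 indicators.
For each fixed i, the pair (π(i), π(i+1)) is a uniformly random ordered pair of distinct values from {1, …, 37}; by symmetry P[π(i) < π(i+1)] = 1/2.
By linearity: E[X] = 36 · (1/2) = (37 − 1) · (1/2) = 18 ≈ 18.00000.

E[X] = 18 = 18.00000.


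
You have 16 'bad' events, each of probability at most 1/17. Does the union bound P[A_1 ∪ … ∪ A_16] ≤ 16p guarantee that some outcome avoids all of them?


Union bound: P[∪_{i=1}^{16} A_i] ≤ Σ_i P[A_i] ≤ 16·p = 16·(1/17) = 16/17.
Numerically: 16/17 ≈ 0.941176.
Is 16/17 < 1? YES.
Since P[∪ A_i] ≤ 16/17 < 1, the complement has P[∩ A_i^c] ≥ 1 − 16/17 = 1/17 > 0, so some outcome avoids every A_i.

16·p = 16/17 ≈ 0.941176; existence CERTIFIED by the union bound.


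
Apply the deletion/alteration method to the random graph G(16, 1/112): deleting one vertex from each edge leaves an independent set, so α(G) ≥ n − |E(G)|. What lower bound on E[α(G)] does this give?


E[|E(G)|] = C(16, 2)·p = 120 · (1/112) = 15/14.
E[α(G)] ≥ n − E[|E(G)|] = 16 − 15/14 = 209/14.
Numerically: ≈ 14.928571.
(This is only a lower bound; the true E[α(G)] may be larger.)

E[α(G)] ≥ 209/14 ≈ 14.928571.


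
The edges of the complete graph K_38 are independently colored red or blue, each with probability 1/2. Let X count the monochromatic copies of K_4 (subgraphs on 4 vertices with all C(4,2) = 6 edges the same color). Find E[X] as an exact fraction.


Let X = Σ_S X_S over the C(38, 4) = 73815 subsets S of size 4, where X_S = 1 if the K_4 on S is monochromatic.
For a fixed S, the K_4 on S has C(4, 2) = 6 edges. P[all 6 edges red] = (1/2)^6, and likewise for blue, so P[monochromatic] = 2·(1/2)^6 = 2^{1 − 6} = 1/32.
By linearity: E[X] = C(38, 4) · 2^{1 − 6} = 73815 · 1/32 = 73815/32.
Numerically: E[X] ≈ 2306.71875.

E[X] = C(38,4)·2^(1−C(4,2)) = 73815/32 ≈ 2306.71875.


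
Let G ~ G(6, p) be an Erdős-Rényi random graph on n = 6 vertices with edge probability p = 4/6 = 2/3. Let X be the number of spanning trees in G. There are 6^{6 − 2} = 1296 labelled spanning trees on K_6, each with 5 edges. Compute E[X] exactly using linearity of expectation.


K_6 has 6^{6 − 2} = 1296 labelled spanning trees.
For each such spanning tree H, let X_H = 1 if all 5 edges of H are present in G. Then P[X_H = 1] = p^{5} = (2/3)^{5} = 32/243.
By linearity of expectation: E[X] = Σ_H E[X_H] = 1296 · p^{5} = 1296 · 32/243 = 512/3.
Numerically: E[X] ≈ 170.67.

E[X] = 1296 · (2/3)^{5} = 512/3 ≈ 170.67.


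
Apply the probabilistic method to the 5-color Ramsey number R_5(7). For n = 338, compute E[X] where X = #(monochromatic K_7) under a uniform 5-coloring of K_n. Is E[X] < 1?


E[X] = C(338, 7) · 5^{1 − 21} = 93935323022736 · 5^{−20} = 93935323022736/95367431640625.
As a reduced fraction: E[X] = 93935323022736/95367431640625 ≈ 0.98498.
Is E[X] < 1? YES.
Since E[X] < 1, there exists a 5-coloring of K_{338} with no monochromatic K_7; hence R_5(7) > 338.

E[X] = 93935323022736/95367431640625 ≈ 0.98498; E[X] < 1, so R_5(7) > 338.


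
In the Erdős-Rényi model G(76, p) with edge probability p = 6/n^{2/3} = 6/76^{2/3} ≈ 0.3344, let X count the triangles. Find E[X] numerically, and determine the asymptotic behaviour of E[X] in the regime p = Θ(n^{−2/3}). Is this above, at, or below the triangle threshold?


Number of potential triangles: C(76, 3) = 70300.
Each occurs with probability p³ ≈ (0.3344)³ ≈ 3.739612e-02.
By linearity: E[X] = C(76, 3)·p³ ≈ 70300 · 3.739612e-02 ≈ 2628.9474.
Since α = 2/3 < 1, p = c/n^{2/3} ≫ 1/n is above the triangle threshold p ~ 1/n. Asymptotically E[X] ~ (c³/6)·n^{3(1−α)} = (6³/6)·n^{1} → ∞; triangles are abundant w.h.p.

E[X] ≈ 2628.9474; in regime p = Θ(1/n^{2/3}) E[X] diverges (above the triangle threshold p ~ 1/n).


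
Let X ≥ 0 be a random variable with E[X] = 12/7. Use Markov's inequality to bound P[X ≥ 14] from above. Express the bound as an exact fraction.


μ = E[X] = 12/7, a = 14.
Markov: P[X ≥ 14] ≤ μ/a = (12/7)/14 = 6/49.
Numerically: ≈ 0.12245.
(Since a = 14 > μ = 1.71429, the bound 6/49 is < 1 and informative.)

P[X ≥ 14] ≤ 6/49 ≈ 0.12245.


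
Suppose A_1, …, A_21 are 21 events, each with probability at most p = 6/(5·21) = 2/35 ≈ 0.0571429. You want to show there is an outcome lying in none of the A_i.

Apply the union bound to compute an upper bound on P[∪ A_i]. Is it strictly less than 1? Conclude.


Union bound: P[∪_{i=1}^{21} A_i] ≤ Σ_i P[A_i] ≤ 21·p = 21·(2/35) = 6/5.
Numerically: 6/5 ≈ 1.2000000.
Is 6/5 < 1? NO.
Since the bound 6/5 is ≥ 1, the union bound is uninformative here; it does NOT by itself certify existence.

21·p = 6/5 ≈ 1.2000000; existence NOT certified by the union bound.


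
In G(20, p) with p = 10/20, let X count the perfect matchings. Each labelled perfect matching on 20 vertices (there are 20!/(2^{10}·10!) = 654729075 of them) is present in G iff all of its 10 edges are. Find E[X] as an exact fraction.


K_20 has 20!/(2^{10}·10!) = 654729075 labelled perfect matchings.
For each such perfect matching H, let X_H = 1 if all 10 edges of H are present in G. Then P[X_H = 1] = p^{10} = (1/2)^{10} = 1/1024.
Summing the indicators: E[X] = Σ_H E[X_H] = 654729075 · p^{10} = 654729075 · 1/1024 = 654729075/1024.
Numerically: E[X] ≈ 639384.

E[X] = 654729075 · (1/2)^{10} = 654729075/1024 ≈ 639384.


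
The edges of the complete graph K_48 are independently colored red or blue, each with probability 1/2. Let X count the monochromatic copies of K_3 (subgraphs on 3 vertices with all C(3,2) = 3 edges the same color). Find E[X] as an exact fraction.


Let X = Σ_S X_S over the C(48, 3) = 17296 subsets S of size 3, where X_S = 1 if the K_3 on S is monochromatic.
For a fixed S, the K_3 on S has C(3, 2) = 3 edges. P[all 3 edges red] = (1/2)^3, and likewise for blue, so P[monochromatic] = 2·(1/2)^3 = 2^{1 − 3} = 1/4.
Summing: E[X] = C(48, 3) · 2^{1 − 3} = 17296 · 1/4 = 4324.
Numerically: E[X] ≈ 4324.000000.

E[X] = C(48,3)·2^(1−C(3,2)) = 4324 ≈ 4324.000000.


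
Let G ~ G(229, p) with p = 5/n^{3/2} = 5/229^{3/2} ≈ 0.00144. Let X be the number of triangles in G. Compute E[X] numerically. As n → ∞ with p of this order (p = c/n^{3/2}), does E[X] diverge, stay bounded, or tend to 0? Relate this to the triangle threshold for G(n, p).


Number of potential triangles: C(229, 3) = 1975354.
Each occurs with probability p³ ≈ (0.00144)³ ≈ 3.00366e-09.
By linearity: E[X] = C(229, 3)·p³ ≈ 1975354 · 3.00366e-09 ≈ 0.006.
Since α = 3/2 > 1, p = c/n^{3/2} = o(1/n) is below the triangle threshold p ~ 1/n. Asymptotically E[X] ~ (c³/6)·n^{3(1−α)} = (5³/6)·n^{-1.5} → 0, so by Markov's inequality G has no triangles w.h.p.

E[X] ≈ 0.006; in regime p = Θ(1/n^{3/2}) E[X] tends to 0 (below the triangle threshold p ~ 1/n).


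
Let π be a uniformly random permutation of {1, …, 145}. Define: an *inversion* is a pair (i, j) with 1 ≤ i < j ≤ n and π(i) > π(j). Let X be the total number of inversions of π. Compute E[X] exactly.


Write X = Σ X_I over the C(145, 2) = 10440 pairs i < j, with X_I the indicator of one inversion.
There are 10440 indicators.
For each fixed pair i < j, the values π(i) and π(j) are two distinct elements of {1, …, 145} in uniformly random order; by symmetry P[π(i) > π(j)] = 1/2.
By linearity: E[X] = 10440 · (1/2) = C(145, 2) · (1/2) = 10440/2 = 5220 ≈ 5220.000.

E[X] = 5220 = 5220.000.


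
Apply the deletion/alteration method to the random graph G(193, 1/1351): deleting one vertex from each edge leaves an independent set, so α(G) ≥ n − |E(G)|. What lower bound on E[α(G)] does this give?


E[|E(G)|] = C(193, 2)·p = 18528 · (1/1351) = 96/7.
E[α(G)] ≥ n − E[|E(G)|] = 193 − 96/7 = 1255/7.
Numerically: ≈ 179.2857.
(This is only a lower bound; the true E[α(G)] may be larger.)

E[α(G)] ≥ 1255/7 ≈ 179.2857.
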